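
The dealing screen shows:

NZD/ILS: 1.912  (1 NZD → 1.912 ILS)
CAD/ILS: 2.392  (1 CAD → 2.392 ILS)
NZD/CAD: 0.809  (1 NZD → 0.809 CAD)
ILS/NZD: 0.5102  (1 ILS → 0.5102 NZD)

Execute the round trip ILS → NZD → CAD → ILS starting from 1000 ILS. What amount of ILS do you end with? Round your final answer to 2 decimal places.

1000 ILS × 0.5102 = 510.2 NZD
510.2 NZD × 0.809 = 412.7518 CAD
412.7518 CAD × 2.392 = 987.3023056 ILS

987.30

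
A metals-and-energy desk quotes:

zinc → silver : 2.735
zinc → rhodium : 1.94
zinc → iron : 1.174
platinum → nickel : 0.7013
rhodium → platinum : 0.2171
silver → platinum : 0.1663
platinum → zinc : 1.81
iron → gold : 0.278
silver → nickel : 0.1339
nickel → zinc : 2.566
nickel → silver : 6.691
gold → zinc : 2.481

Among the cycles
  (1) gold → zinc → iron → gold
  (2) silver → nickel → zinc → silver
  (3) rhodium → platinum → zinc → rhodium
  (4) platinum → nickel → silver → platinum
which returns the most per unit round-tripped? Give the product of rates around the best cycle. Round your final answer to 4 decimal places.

(1) 2.481 × 1.174 × 0.278 = 0.80973
(2) 0.1339 × 2.566 × 2.735 = 0.93971
(3) 0.2171 × 1.81 × 1.94 = 0.76232
(4) 0.7013 × 6.691 × 0.1663 = 0.78035
Highest is cycle (2) at 0.9397 (≤1, no arbitrage).

0.9397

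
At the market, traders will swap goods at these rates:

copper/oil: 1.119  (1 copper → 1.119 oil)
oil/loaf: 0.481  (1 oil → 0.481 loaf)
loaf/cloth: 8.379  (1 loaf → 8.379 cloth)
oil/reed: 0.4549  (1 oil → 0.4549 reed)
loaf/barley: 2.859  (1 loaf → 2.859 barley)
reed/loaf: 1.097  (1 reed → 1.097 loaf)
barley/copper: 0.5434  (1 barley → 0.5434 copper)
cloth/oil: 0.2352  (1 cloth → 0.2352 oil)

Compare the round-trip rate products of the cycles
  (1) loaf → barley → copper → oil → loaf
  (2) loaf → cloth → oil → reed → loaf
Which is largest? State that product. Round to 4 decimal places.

(1) 2.859 × 0.5434 × 1.119 × 0.481 = 0.83620
(2) 8.379 × 0.2352 × 0.4549 × 1.097 = 0.98345
Highest is cycle (2) at 0.9834 (≤1, no arbitrage).

0.9834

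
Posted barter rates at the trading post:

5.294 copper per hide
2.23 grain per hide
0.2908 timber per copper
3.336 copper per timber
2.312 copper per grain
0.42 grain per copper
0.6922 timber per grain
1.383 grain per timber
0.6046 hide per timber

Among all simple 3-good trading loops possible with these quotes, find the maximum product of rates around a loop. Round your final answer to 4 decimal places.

0.9699

timber→copper→grain→timber: 3.336 × 0.42 × 0.6922 = 0.96986
timber→hide→grain→timber: 0.6046 × 2.23 × 0.6922 = 0.93326
timber→hide→copper→timber: 0.6046 × 5.294 × 0.2908 = 0.93078
timber→grain→copper→timber: 1.383 × 2.312 × 0.2908 = 0.92983
Maximum is timber→copper→grain→timber at 0.9699; no arbitrage — every cycle loses value.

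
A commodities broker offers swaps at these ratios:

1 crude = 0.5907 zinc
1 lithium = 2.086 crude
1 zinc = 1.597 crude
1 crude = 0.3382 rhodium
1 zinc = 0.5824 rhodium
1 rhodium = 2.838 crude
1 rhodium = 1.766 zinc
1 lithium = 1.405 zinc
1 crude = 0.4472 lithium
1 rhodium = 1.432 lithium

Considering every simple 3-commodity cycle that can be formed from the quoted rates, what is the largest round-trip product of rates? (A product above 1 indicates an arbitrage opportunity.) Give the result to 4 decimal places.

1.1718

lithium→zinc→rhodium→lithium: 1.405 × 0.5824 × 1.432 = 1.17177
lithium→crude→rhodium→lithium: 2.086 × 0.3382 × 1.432 = 1.01025
lithium→zinc→crude→lithium: 1.405 × 1.597 × 0.4472 = 1.00342
crude→zinc→rhodium→crude: 0.5907 × 0.5824 × 2.838 = 0.97634
crude→rhodium→zinc→crude: 0.3382 × 1.766 × 1.597 = 0.95383
Maximum is lithium→zinc→rhodium→lithium at 1.1718; arbitrage exists.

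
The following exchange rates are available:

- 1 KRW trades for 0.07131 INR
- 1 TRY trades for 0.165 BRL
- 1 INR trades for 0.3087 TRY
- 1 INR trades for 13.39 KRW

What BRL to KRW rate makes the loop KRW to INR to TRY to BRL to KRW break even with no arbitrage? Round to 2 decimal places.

275.31

Known legs of the cycle: 0.07131 × 0.3087 × 0.165 = 0.003632210505
For no arbitrage the full-cycle product must be 1, so the missing rate is 1 / 0.003632210505 ≈ 275.3144.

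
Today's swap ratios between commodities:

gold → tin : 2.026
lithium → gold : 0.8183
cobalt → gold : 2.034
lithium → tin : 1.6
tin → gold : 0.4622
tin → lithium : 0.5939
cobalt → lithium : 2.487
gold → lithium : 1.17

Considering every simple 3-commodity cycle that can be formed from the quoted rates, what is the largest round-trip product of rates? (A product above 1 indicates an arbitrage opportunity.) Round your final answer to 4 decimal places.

0.9846

gold→tin→lithium→gold: 2.026 × 0.5939 × 0.8183 = 0.98461
gold→lithium→tin→gold: 1.17 × 1.6 × 0.4622 = 0.86524
Maximum is gold→tin→lithium→gold at 0.9846; no arbitrage — every cycle loses value.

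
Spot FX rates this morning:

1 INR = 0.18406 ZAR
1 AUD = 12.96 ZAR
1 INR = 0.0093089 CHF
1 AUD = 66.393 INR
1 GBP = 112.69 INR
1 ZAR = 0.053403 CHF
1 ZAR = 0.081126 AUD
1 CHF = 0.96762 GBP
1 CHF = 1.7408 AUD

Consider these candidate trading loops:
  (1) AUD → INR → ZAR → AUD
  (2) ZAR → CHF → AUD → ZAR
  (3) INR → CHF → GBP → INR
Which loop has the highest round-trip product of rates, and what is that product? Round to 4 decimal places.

1.2048

(1) 66.393 × 0.18406 × 0.081126 = 0.99138
(2) 0.053403 × 1.7408 × 12.96 = 1.20481
(3) 0.0093089 × 0.96762 × 112.69 = 1.01505
Highest is cycle (2) at 1.2048 (>1, arbitrage).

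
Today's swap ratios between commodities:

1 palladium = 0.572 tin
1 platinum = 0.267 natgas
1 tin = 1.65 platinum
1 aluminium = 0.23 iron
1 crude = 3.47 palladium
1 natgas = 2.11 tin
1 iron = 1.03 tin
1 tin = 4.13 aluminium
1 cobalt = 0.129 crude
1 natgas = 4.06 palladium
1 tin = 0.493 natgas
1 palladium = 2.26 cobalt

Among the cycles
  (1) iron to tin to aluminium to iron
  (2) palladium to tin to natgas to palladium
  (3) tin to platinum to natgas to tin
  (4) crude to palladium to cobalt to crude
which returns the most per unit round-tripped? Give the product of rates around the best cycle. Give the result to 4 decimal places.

1.1449

(1) 1.03 × 4.13 × 0.23 = 0.97840
(2) 0.572 × 0.493 × 4.06 = 1.14490
(3) 1.65 × 0.267 × 2.11 = 0.92956
(4) 3.47 × 2.26 × 0.129 = 1.01164
Highest is cycle (2) at 1.1449 (>1, arbitrage).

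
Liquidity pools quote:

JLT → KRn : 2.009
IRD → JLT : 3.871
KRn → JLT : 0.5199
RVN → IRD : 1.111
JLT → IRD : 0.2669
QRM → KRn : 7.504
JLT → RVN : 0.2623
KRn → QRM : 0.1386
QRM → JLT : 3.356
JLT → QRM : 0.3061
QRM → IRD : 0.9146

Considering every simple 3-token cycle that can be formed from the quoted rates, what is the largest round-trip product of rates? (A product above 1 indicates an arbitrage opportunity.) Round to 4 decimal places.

1.1942

JLT→QRM→KRn→JLT: 0.3061 × 7.504 × 0.5199 = 1.19420
JLT→RVN→IRD→JLT: 0.2623 × 1.111 × 3.871 = 1.12807
JLT→QRM→IRD→JLT: 0.3061 × 0.9146 × 3.871 = 1.08372
JLT→KRn→QRM→JLT: 2.009 × 0.1386 × 3.356 = 0.93447
Maximum is JLT→QRM→KRn→JLT at 1.1942; arbitrage exists.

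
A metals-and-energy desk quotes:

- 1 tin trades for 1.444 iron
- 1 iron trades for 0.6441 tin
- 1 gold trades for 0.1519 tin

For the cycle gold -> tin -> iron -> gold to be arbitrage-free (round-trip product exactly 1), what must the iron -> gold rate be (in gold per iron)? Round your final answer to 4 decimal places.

Known legs of the cycle: 0.1519 × 1.444 = 0.2193436
For no arbitrage the full-cycle product must be 1, so the missing rate is 1 / 0.2193436 ≈ 4.559057.

4.5591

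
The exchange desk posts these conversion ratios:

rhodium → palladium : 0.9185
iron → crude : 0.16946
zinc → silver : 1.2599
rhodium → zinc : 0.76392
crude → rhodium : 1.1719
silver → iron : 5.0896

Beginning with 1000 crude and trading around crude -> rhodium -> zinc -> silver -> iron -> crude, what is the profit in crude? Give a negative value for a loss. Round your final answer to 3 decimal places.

1000 crude × 1.1719 = 1171.9 rhodium
1171.9 rhodium × 0.76392 = 895.237848 zinc
895.237848 zinc × 1.2599 = 1127.9101646952 silver
1127.9101646952 silver × 5.0896 = 5740.61157423268992 iron
5740.61157423268992 iron × 0.16946 = 972.8040373694716338432 crude
Net change: 972.8040373694716338432 − 1000 = -27.1959626305283661568 crude

-27.196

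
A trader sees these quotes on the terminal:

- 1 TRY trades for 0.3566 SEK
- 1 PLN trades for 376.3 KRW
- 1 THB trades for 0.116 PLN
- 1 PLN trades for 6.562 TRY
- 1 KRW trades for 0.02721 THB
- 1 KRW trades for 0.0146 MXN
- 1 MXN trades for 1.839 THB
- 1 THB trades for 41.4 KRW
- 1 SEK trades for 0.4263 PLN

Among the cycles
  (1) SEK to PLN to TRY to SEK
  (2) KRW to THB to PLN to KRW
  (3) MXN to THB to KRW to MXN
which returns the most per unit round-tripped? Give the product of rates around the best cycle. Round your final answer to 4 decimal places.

1.1877

(1) 0.4263 × 6.562 × 0.3566 = 0.99755
(2) 0.02721 × 0.116 × 376.3 = 1.18774
(3) 1.839 × 41.4 × 0.0146 = 1.11157
Highest is cycle (2) at 1.1877 (>1, arbitrage).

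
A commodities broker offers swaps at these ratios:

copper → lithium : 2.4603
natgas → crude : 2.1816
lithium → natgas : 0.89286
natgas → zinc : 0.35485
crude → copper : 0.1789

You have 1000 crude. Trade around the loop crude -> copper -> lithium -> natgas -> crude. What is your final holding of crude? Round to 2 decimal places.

857.35

1000 crude × 0.1789 = 178.9 copper
178.9 copper × 2.4603 = 440.14767 lithium
440.14767 lithium × 0.89286 = 392.9902486362 natgas
392.9902486362 natgas × 2.1816 = 857.34752642473392 crude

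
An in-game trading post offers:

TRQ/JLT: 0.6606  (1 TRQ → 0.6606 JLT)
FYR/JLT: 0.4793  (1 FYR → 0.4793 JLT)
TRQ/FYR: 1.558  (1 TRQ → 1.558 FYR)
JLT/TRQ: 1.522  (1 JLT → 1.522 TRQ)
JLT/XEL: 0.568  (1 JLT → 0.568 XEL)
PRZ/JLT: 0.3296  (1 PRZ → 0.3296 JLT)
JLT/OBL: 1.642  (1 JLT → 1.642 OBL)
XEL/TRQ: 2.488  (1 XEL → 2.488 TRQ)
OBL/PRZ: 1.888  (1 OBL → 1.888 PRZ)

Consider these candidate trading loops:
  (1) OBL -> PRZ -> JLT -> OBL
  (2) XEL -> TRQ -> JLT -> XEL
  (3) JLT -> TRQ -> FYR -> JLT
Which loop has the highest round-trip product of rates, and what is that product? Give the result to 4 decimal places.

1.1366

(1) 1.888 × 0.3296 × 1.642 = 1.02179
(2) 2.488 × 0.6606 × 0.568 = 0.93355
(3) 1.522 × 1.558 × 0.4793 = 1.13655
Highest is cycle (3) at 1.1366 (>1, arbitrage).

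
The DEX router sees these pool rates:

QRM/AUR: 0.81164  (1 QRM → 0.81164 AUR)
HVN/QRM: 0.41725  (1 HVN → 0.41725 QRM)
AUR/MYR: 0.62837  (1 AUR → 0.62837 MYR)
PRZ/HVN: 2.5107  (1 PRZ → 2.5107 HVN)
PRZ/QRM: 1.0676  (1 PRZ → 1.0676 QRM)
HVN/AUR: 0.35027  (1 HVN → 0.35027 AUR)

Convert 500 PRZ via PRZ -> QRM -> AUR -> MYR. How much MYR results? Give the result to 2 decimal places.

500 PRZ × 1.0676 = 533.8 QRM
533.8 QRM × 0.81164 = 433.253432 AUR
433.253432 AUR × 0.62837 = 272.24345906584 MYR

272.24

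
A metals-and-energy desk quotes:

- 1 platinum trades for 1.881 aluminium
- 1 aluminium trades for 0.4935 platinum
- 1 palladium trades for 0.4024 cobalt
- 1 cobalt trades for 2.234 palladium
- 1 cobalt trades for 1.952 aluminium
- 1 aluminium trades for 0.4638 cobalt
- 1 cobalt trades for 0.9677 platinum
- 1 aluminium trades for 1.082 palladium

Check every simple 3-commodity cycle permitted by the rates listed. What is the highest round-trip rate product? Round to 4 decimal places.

0.8499

aluminium→palladium→cobalt→aluminium: 1.082 × 0.4024 × 1.952 = 0.84989
platinum→aluminium→cobalt→platinum: 1.881 × 0.4638 × 0.9677 = 0.84423
Maximum is aluminium→palladium→cobalt→aluminium at 0.8499; no arbitrage — every cycle loses value.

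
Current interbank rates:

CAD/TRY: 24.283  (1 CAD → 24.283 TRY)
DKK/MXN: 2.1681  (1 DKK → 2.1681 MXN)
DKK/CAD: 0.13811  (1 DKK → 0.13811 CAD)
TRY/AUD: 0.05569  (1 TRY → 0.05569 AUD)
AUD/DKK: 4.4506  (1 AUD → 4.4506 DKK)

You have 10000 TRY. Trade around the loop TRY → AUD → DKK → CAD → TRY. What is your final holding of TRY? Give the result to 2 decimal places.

10000 TRY × 0.05569 = 556.9 AUD
556.9 AUD × 4.4506 = 2478.53914 DKK
2478.53914 DKK × 0.13811 = 342.3110406254 CAD
342.3110406254 CAD × 24.283 = 8312.3389995065882 TRY

8312.34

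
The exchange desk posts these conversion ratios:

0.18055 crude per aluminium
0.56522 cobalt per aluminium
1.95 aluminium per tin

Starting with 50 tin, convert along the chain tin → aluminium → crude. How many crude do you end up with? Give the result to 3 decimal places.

17.604

50 tin × 1.95 = 97.5 aluminium
97.5 aluminium × 0.18055 = 17.603625 crude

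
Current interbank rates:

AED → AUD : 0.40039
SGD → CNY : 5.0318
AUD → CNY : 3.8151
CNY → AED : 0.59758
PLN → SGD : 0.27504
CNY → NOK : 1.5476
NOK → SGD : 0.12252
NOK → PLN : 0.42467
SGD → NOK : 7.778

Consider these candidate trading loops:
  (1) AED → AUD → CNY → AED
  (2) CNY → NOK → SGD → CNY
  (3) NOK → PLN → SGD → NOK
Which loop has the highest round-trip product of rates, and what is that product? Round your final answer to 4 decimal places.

(1) 0.40039 × 3.8151 × 0.59758 = 0.91282
(2) 1.5476 × 0.12252 × 5.0318 = 0.95409
(3) 0.42467 × 0.27504 × 7.778 = 0.90848
Highest is cycle (2) at 0.9541 (≤1, no arbitrage).

0.9541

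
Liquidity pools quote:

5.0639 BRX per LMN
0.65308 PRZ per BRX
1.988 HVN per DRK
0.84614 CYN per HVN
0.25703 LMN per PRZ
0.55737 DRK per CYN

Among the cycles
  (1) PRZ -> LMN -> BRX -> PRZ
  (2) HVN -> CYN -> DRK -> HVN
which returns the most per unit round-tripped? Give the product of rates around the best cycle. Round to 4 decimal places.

(1) 0.25703 × 5.0639 × 0.65308 = 0.85003
(2) 0.84614 × 0.55737 × 1.988 = 0.93757
Highest is cycle (2) at 0.9376 (≤1, no arbitrage).

0.9376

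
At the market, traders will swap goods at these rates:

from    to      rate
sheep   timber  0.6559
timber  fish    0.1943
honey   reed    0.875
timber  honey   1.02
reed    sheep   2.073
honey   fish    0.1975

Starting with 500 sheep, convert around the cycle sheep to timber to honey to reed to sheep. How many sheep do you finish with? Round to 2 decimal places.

606.76

500 sheep × 0.6559 = 327.95 timber
327.95 timber × 1.02 = 334.509 honey
334.509 honey × 0.875 = 292.695375 reed
292.695375 reed × 2.073 = 606.757512375 sheep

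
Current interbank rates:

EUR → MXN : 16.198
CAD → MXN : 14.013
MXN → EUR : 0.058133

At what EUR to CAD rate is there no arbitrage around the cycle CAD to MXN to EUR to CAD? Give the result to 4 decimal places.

Known legs of the cycle: 14.013 × 0.058133 = 0.814617729
For no arbitrage the full-cycle product must be 1, so the missing rate is 1 / 0.814617729 ≈ 1.227570.

1.2276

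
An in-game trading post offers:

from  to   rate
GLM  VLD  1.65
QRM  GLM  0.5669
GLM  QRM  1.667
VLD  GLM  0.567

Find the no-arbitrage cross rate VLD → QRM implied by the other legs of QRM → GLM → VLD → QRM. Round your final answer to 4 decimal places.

1.0691

Known legs of the cycle: 0.5669 × 1.65 = 0.935385
For no arbitrage the full-cycle product must be 1, so the missing rate is 1 / 0.935385 ≈ 1.069079.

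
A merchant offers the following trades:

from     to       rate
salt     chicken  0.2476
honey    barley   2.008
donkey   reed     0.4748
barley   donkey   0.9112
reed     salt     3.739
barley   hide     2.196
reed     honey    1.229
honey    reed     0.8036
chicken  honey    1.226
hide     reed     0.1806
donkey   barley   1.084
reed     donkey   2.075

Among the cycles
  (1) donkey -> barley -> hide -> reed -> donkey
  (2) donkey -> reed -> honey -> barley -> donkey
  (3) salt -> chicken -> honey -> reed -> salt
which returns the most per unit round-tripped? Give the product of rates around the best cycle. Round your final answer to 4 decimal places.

1.0677

(1) 1.084 × 2.196 × 0.1806 × 2.075 = 0.89207
(2) 0.4748 × 1.229 × 2.008 × 0.9112 = 1.06768
(3) 0.2476 × 1.226 × 0.8036 × 3.739 = 0.91209
Highest is cycle (2) at 1.0677 (>1, arbitrage).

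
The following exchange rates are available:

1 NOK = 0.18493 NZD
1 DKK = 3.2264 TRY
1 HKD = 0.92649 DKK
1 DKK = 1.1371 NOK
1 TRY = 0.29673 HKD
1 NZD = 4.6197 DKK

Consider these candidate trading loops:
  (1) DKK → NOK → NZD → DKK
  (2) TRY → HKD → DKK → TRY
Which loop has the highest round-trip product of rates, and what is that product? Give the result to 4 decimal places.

(1) 1.1371 × 0.18493 × 4.6197 = 0.97145
(2) 0.29673 × 0.92649 × 3.2264 = 0.88699
Highest is cycle (1) at 0.9714 (≤1, no arbitrage).

0.9714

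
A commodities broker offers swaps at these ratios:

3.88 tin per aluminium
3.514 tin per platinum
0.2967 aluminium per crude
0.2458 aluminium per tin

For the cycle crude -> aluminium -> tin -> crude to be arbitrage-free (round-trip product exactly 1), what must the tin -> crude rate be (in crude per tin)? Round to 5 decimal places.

0.86866

Known legs of the cycle: 0.2967 × 3.88 = 1.151196
For no arbitrage the full-cycle product must be 1, so the missing rate is 1 / 1.151196 ≈ 0.8686618.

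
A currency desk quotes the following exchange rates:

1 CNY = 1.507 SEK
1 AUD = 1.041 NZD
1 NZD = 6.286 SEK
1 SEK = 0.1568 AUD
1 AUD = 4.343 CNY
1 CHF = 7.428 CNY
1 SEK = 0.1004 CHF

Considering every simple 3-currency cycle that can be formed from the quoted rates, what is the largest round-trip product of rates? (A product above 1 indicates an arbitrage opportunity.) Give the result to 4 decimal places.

1.1239

CHF→CNY→SEK→CHF: 7.428 × 1.507 × 0.1004 = 1.12388
CNY→SEK→AUD→CNY: 1.507 × 0.1568 × 4.343 = 1.02624
NZD→SEK→AUD→NZD: 6.286 × 0.1568 × 1.041 = 1.02606
Maximum is CHF→CNY→SEK→CHF at 1.1239; arbitrage exists.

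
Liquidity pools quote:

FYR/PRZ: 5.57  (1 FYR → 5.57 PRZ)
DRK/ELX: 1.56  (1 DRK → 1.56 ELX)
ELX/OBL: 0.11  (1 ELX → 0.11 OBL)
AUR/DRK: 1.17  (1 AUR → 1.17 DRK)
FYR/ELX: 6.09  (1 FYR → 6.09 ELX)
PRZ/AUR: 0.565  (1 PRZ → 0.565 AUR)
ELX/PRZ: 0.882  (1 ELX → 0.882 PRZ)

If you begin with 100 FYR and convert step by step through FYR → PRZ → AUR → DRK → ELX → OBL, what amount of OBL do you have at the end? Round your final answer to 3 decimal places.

100 FYR × 5.57 = 557 PRZ
557 PRZ × 0.565 = 314.705 AUR
314.705 AUR × 1.17 = 368.20485 DRK
368.20485 DRK × 1.56 = 574.399566 ELX
574.399566 ELX × 0.11 = 63.18395226 OBL

63.184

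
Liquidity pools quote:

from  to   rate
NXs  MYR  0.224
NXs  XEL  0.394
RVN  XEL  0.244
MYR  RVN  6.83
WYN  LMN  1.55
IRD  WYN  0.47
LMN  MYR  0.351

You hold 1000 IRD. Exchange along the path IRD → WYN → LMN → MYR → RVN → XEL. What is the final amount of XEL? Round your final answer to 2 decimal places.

426.13

1000 IRD × 0.47 = 470 WYN
470 WYN × 1.55 = 728.5 LMN
728.5 LMN × 0.351 = 255.7035 MYR
255.7035 MYR × 6.83 = 1746.454905 RVN
1746.454905 RVN × 0.244 = 426.13499682 XEL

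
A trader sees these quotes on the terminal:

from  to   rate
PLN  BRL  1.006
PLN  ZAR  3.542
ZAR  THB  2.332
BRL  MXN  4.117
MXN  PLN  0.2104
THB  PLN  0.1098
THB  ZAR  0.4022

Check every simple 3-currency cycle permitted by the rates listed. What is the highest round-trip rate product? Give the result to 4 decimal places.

0.9069

THB→PLN→ZAR→THB: 0.1098 × 3.542 × 2.332 = 0.90694
MXN→PLN→BRL→MXN: 0.2104 × 1.006 × 4.117 = 0.87141
Maximum is THB→PLN→ZAR→THB at 0.9069; no arbitrage — every cycle loses value.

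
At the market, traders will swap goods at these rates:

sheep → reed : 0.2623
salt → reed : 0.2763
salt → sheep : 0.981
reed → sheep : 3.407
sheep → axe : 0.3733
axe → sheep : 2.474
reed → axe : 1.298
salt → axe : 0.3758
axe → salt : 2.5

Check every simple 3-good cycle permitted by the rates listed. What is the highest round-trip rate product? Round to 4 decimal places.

0.9155

sheep→axe→salt→sheep: 0.3733 × 2.5 × 0.981 = 0.91552
axe→salt→reed→axe: 2.5 × 0.2763 × 1.298 = 0.89659
sheep→reed→axe→sheep: 0.2623 × 1.298 × 2.474 = 0.84231
Maximum is sheep→axe→salt→sheep at 0.9155; no arbitrage — every cycle loses value.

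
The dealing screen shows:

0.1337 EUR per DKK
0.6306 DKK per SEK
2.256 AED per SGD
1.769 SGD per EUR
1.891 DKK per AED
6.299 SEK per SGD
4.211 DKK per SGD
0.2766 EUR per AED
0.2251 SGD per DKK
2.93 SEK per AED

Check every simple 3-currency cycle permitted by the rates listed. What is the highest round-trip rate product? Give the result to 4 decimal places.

SGD→AED→EUR→SGD: 2.256 × 0.2766 × 1.769 = 1.10387
SGD→DKK→EUR→SGD: 4.211 × 0.1337 × 1.769 = 0.99597
SGD→AED→DKK→SGD: 2.256 × 1.891 × 0.2251 = 0.96030
SGD→SEK→DKK→SGD: 6.299 × 0.6306 × 0.2251 = 0.89413
Maximum is SGD→AED→EUR→SGD at 1.1039; arbitrage exists.

1.1039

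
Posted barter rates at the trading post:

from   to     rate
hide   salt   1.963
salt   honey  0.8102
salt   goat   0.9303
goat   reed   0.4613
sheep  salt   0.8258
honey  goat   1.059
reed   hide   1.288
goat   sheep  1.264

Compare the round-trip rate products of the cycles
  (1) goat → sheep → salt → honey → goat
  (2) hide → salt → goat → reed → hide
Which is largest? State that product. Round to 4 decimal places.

(1) 1.264 × 0.8258 × 0.8102 × 1.059 = 0.89559
(2) 1.963 × 0.9303 × 0.4613 × 1.288 = 1.08503
Highest is cycle (2) at 1.0850 (>1, arbitrage).

1.0850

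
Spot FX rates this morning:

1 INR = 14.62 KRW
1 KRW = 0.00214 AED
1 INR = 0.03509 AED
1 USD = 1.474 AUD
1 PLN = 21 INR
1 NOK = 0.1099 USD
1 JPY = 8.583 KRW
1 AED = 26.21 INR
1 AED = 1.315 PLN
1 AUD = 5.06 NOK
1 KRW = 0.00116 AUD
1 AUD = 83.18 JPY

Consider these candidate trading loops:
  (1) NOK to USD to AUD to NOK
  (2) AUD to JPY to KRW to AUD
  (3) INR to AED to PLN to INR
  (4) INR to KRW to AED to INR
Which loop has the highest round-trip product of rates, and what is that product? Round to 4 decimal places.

(1) 0.1099 × 1.474 × 5.06 = 0.81968
(2) 83.18 × 8.583 × 0.00116 = 0.82816
(3) 0.03509 × 1.315 × 21 = 0.96901
(4) 14.62 × 0.00214 × 26.21 = 0.82003
Highest is cycle (3) at 0.9690 (≤1, no arbitrage).

0.9690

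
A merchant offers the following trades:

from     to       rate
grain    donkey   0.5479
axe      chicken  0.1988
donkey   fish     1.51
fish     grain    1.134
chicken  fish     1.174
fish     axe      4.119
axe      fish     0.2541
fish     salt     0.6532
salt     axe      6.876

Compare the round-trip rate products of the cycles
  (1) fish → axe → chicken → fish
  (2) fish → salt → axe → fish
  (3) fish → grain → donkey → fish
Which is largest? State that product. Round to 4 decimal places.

(1) 4.119 × 0.1988 × 1.174 = 0.96134
(2) 0.6532 × 6.876 × 0.2541 = 1.14127
(3) 1.134 × 0.5479 × 1.51 = 0.93819
Highest is cycle (2) at 1.1413 (>1, arbitrage).

1.1413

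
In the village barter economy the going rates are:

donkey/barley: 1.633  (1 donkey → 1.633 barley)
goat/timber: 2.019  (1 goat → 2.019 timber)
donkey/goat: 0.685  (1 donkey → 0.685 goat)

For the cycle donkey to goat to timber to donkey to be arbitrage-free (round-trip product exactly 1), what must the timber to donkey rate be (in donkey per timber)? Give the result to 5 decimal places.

Known legs of the cycle: 0.685 × 2.019 = 1.383015
For no arbitrage the full-cycle product must be 1, so the missing rate is 1 / 1.383015 ≈ 0.7230580.

0.72306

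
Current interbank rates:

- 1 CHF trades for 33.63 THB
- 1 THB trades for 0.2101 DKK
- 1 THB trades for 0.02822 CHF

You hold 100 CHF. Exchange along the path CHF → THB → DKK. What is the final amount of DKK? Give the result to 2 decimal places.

100 CHF × 33.63 = 3363 THB
3363 THB × 0.2101 = 706.5663 DKK

706.57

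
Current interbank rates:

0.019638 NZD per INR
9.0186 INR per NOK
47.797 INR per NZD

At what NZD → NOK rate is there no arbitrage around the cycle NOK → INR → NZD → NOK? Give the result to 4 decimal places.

5.6463

Known legs of the cycle: 9.0186 × 0.019638 = 0.1771072668
For no arbitrage the full-cycle product must be 1, so the missing rate is 1 / 0.1771072668 ≈ 5.646296.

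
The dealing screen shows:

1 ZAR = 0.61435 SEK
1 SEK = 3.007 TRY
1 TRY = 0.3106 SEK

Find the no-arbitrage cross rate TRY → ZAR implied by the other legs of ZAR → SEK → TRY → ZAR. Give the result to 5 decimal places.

0.54132

Known legs of the cycle: 0.61435 × 3.007 = 1.84735045
For no arbitrage the full-cycle product must be 1, so the missing rate is 1 / 1.84735045 ≈ 0.5413158.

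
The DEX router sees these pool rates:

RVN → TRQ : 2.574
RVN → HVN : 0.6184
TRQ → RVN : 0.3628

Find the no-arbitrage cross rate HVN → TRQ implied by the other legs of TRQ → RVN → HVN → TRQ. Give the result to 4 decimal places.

Known legs of the cycle: 0.3628 × 0.6184 = 0.22435552
For no arbitrage the full-cycle product must be 1, so the missing rate is 1 / 0.22435552 ≈ 4.457211.

4.4572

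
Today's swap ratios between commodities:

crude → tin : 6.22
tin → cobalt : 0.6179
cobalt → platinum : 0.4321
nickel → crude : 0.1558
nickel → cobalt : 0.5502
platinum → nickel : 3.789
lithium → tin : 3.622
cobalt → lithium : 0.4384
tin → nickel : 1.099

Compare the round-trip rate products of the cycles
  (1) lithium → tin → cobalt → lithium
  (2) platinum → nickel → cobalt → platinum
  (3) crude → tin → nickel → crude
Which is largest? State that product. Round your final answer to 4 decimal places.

(1) 3.622 × 0.6179 × 0.4384 = 0.98115
(2) 3.789 × 0.5502 × 0.4321 = 0.90080
(3) 6.22 × 1.099 × 0.1558 = 1.06501
Highest is cycle (3) at 1.0650 (>1, arbitrage).

1.0650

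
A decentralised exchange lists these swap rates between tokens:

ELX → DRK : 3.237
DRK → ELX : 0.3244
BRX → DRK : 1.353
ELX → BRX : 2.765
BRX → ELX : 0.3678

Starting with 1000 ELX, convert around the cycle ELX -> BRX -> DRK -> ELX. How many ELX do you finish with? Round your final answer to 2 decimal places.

1213.59

1000 ELX × 2.765 = 2765 BRX
2765 BRX × 1.353 = 3741.045 DRK
3741.045 DRK × 0.3244 = 1213.594998 ELX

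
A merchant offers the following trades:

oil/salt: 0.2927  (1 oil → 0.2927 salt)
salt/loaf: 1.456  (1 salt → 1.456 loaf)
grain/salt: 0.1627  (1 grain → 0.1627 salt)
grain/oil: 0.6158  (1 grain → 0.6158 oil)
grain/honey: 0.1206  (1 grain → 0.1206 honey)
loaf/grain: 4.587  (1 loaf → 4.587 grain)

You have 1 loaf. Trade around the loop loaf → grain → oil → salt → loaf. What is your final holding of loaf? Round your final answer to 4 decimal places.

1.2038

1 loaf × 4.587 = 4.587 grain
4.587 grain × 0.6158 = 2.8246746 oil
2.8246746 oil × 0.2927 = 0.82678225542 salt
0.82678225542 salt × 1.456 = 1.20379496389152 loaf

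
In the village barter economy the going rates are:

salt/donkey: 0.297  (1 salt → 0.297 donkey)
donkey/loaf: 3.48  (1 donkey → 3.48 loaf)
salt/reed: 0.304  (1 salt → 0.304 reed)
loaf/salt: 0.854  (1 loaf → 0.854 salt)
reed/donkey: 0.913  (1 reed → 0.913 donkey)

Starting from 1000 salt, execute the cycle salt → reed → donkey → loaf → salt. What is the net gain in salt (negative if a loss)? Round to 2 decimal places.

-175.14

1000 salt × 0.304 = 304 reed
304 reed × 0.913 = 277.552 donkey
277.552 donkey × 3.48 = 965.88096 loaf
965.88096 loaf × 0.854 = 824.86233984 salt
Net change: 824.86233984 − 1000 = -175.13766016 salt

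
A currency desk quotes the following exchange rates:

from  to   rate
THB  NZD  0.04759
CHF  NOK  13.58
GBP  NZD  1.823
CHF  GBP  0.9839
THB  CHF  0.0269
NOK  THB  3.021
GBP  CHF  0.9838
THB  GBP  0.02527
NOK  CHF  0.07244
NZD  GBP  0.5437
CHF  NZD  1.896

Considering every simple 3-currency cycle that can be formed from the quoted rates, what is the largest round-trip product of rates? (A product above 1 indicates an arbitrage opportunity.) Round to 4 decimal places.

THB→CHF→NOK→THB: 0.0269 × 13.58 × 3.021 = 1.10358
NZD→GBP→CHF→NZD: 0.5437 × 0.9838 × 1.896 = 1.01416
Maximum is THB→CHF→NOK→THB at 1.1036; arbitrage exists.

1.1036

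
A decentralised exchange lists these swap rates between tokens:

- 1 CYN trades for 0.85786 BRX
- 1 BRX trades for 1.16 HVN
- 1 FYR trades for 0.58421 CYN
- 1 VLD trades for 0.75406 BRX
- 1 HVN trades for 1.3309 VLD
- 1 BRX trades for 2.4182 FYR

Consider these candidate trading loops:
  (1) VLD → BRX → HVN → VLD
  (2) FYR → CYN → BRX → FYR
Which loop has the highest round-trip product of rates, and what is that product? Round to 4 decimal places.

(1) 0.75406 × 1.16 × 1.3309 = 1.16415
(2) 0.58421 × 0.85786 × 2.4182 = 1.21193
Highest is cycle (2) at 1.2119 (>1, arbitrage).

1.2119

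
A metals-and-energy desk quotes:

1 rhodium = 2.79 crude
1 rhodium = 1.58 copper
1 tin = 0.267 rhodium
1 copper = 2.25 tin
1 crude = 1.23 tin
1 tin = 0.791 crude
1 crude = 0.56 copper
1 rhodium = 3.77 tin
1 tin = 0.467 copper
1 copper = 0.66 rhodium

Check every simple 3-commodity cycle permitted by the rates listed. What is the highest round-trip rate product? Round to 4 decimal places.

1.1620

rhodium→tin→copper→rhodium: 3.77 × 0.467 × 0.66 = 1.16199
rhodium→crude→copper→rhodium: 2.79 × 0.56 × 0.66 = 1.03118
copper→tin→crude→copper: 2.25 × 0.791 × 0.56 = 0.99666
rhodium→copper→tin→rhodium: 1.58 × 2.25 × 0.267 = 0.94919
rhodium→crude→tin→rhodium: 2.79 × 1.23 × 0.267 = 0.91626
Maximum is rhodium→tin→copper→rhodium at 1.1620; arbitrage exists.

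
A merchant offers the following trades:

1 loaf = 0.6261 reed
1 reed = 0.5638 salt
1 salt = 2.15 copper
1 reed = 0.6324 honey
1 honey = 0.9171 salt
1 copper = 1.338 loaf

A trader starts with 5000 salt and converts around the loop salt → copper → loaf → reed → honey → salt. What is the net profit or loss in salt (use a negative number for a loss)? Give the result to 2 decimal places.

222.96

5000 salt × 2.15 = 10750 copper
10750 copper × 1.338 = 14383.5 loaf
14383.5 loaf × 0.6261 = 9005.50935 reed
9005.50935 reed × 0.6324 = 5695.08411294 honey
5695.08411294 honey × 0.9171 = 5222.961639977274 salt
Net change: 5222.961639977274 − 5000 = 222.961639977274 salt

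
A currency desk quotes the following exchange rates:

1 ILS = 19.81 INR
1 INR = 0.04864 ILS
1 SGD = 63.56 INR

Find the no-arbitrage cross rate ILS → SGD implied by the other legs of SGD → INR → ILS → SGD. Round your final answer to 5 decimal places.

Known legs of the cycle: 63.56 × 0.04864 = 3.0915584
For no arbitrage the full-cycle product must be 1, so the missing rate is 1 / 3.0915584 ≈ 0.3234615.

0.32346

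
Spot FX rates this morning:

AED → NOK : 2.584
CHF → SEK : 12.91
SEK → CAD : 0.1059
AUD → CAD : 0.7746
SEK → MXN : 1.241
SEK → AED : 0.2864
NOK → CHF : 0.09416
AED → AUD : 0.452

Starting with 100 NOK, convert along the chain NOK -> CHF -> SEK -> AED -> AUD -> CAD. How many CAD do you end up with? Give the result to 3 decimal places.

100 NOK × 0.09416 = 9.416 CHF
9.416 CHF × 12.91 = 121.56056 SEK
121.56056 SEK × 0.2864 = 34.814944384 AED
34.814944384 AED × 0.452 = 15.736354861568 AUD
15.736354861568 AUD × 0.7746 = 12.1893804757705728 CAD

12.189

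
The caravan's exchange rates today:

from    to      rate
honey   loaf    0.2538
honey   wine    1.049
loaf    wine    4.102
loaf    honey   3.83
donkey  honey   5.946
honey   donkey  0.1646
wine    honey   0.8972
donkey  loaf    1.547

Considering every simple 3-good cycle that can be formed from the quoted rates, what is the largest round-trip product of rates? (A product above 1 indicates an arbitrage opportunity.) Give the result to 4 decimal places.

donkey→loaf→honey→donkey: 1.547 × 3.83 × 0.1646 = 0.97526
loaf→wine→honey→loaf: 4.102 × 0.8972 × 0.2538 = 0.93406
Maximum is donkey→loaf→honey→donkey at 0.9753; no arbitrage — every cycle loses value.

0.9753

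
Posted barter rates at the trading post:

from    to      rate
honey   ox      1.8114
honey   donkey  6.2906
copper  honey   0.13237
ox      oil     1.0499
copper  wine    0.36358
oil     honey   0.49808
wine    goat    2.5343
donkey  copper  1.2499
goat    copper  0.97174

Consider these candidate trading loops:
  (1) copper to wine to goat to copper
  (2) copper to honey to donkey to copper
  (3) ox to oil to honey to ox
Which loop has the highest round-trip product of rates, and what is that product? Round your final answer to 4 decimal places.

1.0408

(1) 0.36358 × 2.5343 × 0.97174 = 0.89538
(2) 0.13237 × 6.2906 × 1.2499 = 1.04078
(3) 1.0499 × 0.49808 × 1.8114 = 0.94724
Highest is cycle (2) at 1.0408 (>1, arbitrage).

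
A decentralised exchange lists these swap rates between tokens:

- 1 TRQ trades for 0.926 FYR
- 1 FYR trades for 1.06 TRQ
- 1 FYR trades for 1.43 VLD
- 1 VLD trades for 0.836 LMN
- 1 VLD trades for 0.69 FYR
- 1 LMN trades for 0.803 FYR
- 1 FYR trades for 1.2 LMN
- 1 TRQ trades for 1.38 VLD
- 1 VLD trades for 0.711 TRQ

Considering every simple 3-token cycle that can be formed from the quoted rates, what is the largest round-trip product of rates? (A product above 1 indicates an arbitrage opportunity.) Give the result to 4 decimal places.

1.0093

TRQ→VLD→FYR→TRQ: 1.38 × 0.69 × 1.06 = 1.00933
FYR→VLD→LMN→FYR: 1.43 × 0.836 × 0.803 = 0.95997
TRQ→FYR→VLD→TRQ: 0.926 × 1.43 × 0.711 = 0.94149
Maximum is TRQ→VLD→FYR→TRQ at 1.0093; arbitrage exists.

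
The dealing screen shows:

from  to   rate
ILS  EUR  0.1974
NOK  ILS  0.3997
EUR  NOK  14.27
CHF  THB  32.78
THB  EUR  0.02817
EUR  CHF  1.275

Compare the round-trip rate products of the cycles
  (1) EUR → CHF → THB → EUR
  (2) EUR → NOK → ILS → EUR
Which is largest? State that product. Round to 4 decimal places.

1.1774

(1) 1.275 × 32.78 × 0.02817 = 1.17735
(2) 14.27 × 0.3997 × 0.1974 = 1.12591
Highest is cycle (1) at 1.1774 (>1, arbitrage).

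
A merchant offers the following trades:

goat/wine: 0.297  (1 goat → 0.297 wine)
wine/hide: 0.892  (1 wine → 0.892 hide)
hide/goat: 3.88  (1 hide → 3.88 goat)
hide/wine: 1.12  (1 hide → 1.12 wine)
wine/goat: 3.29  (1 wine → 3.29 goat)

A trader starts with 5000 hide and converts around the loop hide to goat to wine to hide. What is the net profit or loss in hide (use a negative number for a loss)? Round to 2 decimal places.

5000 hide × 3.88 = 19400 goat
19400 goat × 0.297 = 5761.8 wine
5761.8 wine × 0.892 = 5139.5256 hide
Net change: 5139.5256 − 5000 = 139.5256 hide

139.53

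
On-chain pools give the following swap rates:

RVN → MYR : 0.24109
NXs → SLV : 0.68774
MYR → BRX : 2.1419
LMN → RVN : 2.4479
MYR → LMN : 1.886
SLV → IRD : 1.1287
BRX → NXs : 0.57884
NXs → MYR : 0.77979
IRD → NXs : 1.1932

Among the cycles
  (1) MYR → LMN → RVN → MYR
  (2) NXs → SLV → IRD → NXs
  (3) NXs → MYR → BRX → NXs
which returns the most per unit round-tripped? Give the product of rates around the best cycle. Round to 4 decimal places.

(1) 1.886 × 2.4479 × 0.24109 = 1.11305
(2) 0.68774 × 1.1287 × 1.1932 = 0.92622
(3) 0.77979 × 2.1419 × 0.57884 = 0.96680
Highest is cycle (1) at 1.1130 (>1, arbitrage).

1.1130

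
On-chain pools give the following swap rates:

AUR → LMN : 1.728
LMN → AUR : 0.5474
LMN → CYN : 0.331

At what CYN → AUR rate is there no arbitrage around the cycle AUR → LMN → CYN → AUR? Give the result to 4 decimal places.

1.7483

Known legs of the cycle: 1.728 × 0.331 = 0.571968
For no arbitrage the full-cycle product must be 1, so the missing rate is 1 / 0.571968 ≈ 1.748350.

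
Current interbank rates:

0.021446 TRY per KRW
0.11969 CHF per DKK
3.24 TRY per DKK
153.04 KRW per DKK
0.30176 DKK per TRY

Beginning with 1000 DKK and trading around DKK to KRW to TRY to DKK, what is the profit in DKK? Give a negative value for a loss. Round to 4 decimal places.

-9.5948

1000 DKK × 153.04 = 153040 KRW
153040 KRW × 0.021446 = 3282.09584 TRY
3282.09584 TRY × 0.30176 = 990.4052406784 DKK
Net change: 990.4052406784 − 1000 = -9.5947593216 DKK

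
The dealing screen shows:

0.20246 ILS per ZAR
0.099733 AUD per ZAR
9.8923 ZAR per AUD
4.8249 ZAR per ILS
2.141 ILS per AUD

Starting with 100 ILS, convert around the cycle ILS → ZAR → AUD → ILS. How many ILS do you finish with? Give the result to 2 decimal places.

103.03

100 ILS × 4.8249 = 482.49 ZAR
482.49 ZAR × 0.099733 = 48.12017517 AUD
48.12017517 AUD × 2.141 = 103.02529503897 ILS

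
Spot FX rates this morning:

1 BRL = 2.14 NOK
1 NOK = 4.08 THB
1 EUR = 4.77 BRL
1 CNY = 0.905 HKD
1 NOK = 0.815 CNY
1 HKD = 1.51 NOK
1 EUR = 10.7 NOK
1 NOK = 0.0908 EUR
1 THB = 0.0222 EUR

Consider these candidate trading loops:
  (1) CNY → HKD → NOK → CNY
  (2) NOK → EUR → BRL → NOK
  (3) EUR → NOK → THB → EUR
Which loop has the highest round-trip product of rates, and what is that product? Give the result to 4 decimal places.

1.1137

(1) 0.905 × 1.51 × 0.815 = 1.11374
(2) 0.0908 × 4.77 × 2.14 = 0.92687
(3) 10.7 × 4.08 × 0.0222 = 0.96916
Highest is cycle (1) at 1.1137 (>1, arbitrage).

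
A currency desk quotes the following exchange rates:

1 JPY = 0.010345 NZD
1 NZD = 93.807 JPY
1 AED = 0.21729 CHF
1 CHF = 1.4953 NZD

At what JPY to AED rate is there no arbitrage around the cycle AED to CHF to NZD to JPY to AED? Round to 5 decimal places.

0.03281

Known legs of the cycle: 0.21729 × 1.4953 × 93.807 = 30.479182926759
For no arbitrage the full-cycle product must be 1, so the missing rate is 1 / 30.479182926759 ≈ 0.0328093.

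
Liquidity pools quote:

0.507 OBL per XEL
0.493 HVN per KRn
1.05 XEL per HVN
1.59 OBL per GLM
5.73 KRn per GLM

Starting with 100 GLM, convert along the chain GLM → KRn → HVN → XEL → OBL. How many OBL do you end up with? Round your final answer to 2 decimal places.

100 GLM × 5.73 = 573 KRn
573 KRn × 0.493 = 282.489 HVN
282.489 HVN × 1.05 = 296.61345 XEL
296.61345 XEL × 0.507 = 150.38301915 OBL

150.38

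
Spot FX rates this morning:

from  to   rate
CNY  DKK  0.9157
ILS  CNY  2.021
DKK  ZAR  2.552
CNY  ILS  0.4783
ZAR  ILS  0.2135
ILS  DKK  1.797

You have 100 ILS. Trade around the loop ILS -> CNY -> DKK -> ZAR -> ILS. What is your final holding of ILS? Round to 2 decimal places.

100.83

100 ILS × 2.021 = 202.1 CNY
202.1 CNY × 0.9157 = 185.06297 DKK
185.06297 DKK × 2.552 = 472.28069944 ZAR
472.28069944 ZAR × 0.2135 = 100.83192933044 ILS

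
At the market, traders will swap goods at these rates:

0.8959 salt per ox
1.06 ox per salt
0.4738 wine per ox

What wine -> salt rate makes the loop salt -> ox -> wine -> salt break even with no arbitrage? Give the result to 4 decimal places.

1.9911

Known legs of the cycle: 1.06 × 0.4738 = 0.502228
For no arbitrage the full-cycle product must be 1, so the missing rate is 1 / 0.502228 ≈ 1.991128.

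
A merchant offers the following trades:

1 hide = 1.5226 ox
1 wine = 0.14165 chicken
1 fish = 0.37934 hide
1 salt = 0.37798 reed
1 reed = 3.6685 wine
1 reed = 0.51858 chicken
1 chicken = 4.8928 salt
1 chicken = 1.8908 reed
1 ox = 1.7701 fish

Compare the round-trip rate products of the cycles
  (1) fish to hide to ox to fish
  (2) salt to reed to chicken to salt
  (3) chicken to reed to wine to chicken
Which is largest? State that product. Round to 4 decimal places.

(1) 0.37934 × 1.5226 × 1.7701 = 1.02238
(2) 0.37798 × 0.51858 × 4.8928 = 0.95905
(3) 1.8908 × 3.6685 × 0.14165 = 0.98254
Highest is cycle (1) at 1.0224 (>1, arbitrage).

1.0224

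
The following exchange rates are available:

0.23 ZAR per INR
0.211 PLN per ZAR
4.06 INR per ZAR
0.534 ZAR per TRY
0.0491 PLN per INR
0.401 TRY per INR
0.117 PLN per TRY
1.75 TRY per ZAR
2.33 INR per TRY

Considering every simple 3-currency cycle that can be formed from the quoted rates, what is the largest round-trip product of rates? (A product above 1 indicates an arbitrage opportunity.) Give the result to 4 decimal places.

INR→ZAR→TRY→INR: 0.23 × 1.75 × 2.33 = 0.93783
INR→TRY→ZAR→INR: 0.401 × 0.534 × 4.06 = 0.86938
Maximum is INR→ZAR→TRY→INR at 0.9378; no arbitrage — every cycle loses value.

0.9378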